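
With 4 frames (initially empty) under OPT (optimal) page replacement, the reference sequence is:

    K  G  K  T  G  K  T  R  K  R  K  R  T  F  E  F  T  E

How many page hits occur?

K -> miss, frames (K)
G -> miss, frames (K G)
K -> hit
T -> miss, frames (K G T)
G -> hit
K -> hit
T -> hit
R -> miss, frames (K G T R)
K -> hit
R -> hit
K -> hit
R -> hit
T -> hit
F -> miss, evict R, frames (K G T F)
E -> miss, evict G, frames (K T F E)
F -> hit
T -> hit
E -> hit
Hits: 12.

12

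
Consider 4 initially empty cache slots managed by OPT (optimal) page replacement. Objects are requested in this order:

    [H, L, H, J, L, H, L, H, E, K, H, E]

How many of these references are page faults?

H → fault, frames [H]
L → fault, frames [H, L]
H → hit
J → fault, frames [H, L, J]
L → hit
H → hit
L → hit
H → hit
E → fault, frames [H, L, J, E]
K → fault, evict J, frames [H, L, E, K]
H → hit
E → hit
Page faults: 5.

5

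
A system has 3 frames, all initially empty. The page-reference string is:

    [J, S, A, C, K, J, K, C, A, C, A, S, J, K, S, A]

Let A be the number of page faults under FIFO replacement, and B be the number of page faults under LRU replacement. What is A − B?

Under FIFO: F F F F F F . . F F . F F F . F → 12 faults.
Under LRU: F F F F F F . . F . . F F F . F → 11 faults.
A − B = 12 − 11 = 1.

1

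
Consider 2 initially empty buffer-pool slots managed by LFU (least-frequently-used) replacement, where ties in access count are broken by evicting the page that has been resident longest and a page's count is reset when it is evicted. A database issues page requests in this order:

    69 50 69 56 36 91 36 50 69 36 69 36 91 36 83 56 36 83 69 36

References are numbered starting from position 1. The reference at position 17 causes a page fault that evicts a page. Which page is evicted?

56

pos 1: 69 → fault, frames {69}
pos 2: 50 → fault, frames {69,50}
pos 3: 69 → hit
pos 4: 56 → fault, evict 50, frames {69,56}
pos 5: 36 → fault, evict 56, frames {69,36}
pos 6: 91 → fault, evict 36, frames {69,91}
pos 7: 36 → fault, evict 91, frames {69,36}
pos 8: 50 → fault, evict 36, frames {69,50}
pos 9: 69 → hit
pos 10: 36 → fault, evict 50, frames {69,36}
pos 11: 69 → hit
pos 12: 36 → hit
pos 13: 91 → fault, evict 36, frames {69,91}
pos 14: 36 → fault, evict 91, frames {69,36}
pos 15: 83 → fault, evict 36, frames {69,83}
pos 16: 56 → fault, evict 83, frames {69,56}
pos 17: 36 → fault, evict 56, frames {69,36}
At position 17, page 56 is evicted.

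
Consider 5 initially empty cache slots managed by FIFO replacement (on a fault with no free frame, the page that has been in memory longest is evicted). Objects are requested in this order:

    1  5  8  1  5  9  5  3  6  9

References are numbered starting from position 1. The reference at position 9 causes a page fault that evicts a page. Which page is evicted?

1

pos 1: 1 → miss, frames [1]
pos 2: 5 → miss, frames [1, 5]
pos 3: 8 → miss, frames [1, 5, 8]
pos 4: 1 → hit
pos 5: 5 → hit
pos 6: 9 → miss, frames [1, 5, 8, 9]
pos 7: 5 → hit
pos 8: 3 → miss, frames [1, 5, 8, 9, 3]
pos 9: 6 → miss, evict 1, frames [5, 8, 9, 3, 6]
At position 9, page 1 is evicted.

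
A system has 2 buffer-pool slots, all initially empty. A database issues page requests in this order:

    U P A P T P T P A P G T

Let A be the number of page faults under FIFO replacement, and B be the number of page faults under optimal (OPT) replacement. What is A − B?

1

Under FIFO: F F F . F F . . F . F F → 8 faults.
Under OPT: F F F . F . . . F . F F → 7 faults.
A − B = 8 − 7 = 1.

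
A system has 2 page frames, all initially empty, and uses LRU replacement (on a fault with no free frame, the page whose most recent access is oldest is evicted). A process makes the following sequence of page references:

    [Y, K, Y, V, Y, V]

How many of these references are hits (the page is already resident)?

Y -> fault, frames (Y)
K -> fault, frames (Y K)
Y -> hit
V -> fault, evict K, frames (Y V)
Y -> hit
V -> hit
Hits: 3.

3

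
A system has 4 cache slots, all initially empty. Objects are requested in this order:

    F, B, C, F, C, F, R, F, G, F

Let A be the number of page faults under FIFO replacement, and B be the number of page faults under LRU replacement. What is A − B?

Under FIFO: F F F . . . F . F F → 6 faults.
Under LRU: F F F . . . F . F . → 5 faults.
A − B = 6 − 5 = 1.

1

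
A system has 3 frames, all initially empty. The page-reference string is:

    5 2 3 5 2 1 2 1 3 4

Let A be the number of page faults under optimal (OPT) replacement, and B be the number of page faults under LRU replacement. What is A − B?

-1

Under OPT: F F F . . F . . . F → 5 faults.
Under LRU: F F F . . F . . F F → 6 faults.
A − B = 5 − 6 = -1.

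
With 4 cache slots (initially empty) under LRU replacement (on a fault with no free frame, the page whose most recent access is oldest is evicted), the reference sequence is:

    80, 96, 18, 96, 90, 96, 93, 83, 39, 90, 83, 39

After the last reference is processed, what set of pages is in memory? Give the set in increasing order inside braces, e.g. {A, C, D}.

{39, 83, 90, 93}

80 -> fault, frames [80]
96 -> fault, frames [80, 96]
18 -> fault, frames [80, 96, 18]
96 -> hit
90 -> fault, frames [80, 18, 96, 90]
96 -> hit
93 -> fault, evict 80, frames [18, 90, 96, 93]
83 -> fault, evict 18, frames [90, 96, 93, 83]
39 -> fault, evict 90, frames [96, 93, 83, 39]
90 -> fault, evict 96, frames [93, 83, 39, 90]
83 -> hit
39 -> hit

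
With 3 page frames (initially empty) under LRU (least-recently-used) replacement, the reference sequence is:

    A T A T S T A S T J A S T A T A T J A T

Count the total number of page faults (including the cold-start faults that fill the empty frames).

8

A → miss, frames [A]
T → miss, frames [A, T]
A → hit
T → hit
S → miss, frames [A, T, S]
T → hit
A → hit
S → hit
T → hit
J → miss, evict A, frames [S, T, J]
A → miss, evict S, frames [T, J, A]
S → miss, evict T, frames [J, A, S]
T → miss, evict J, frames [A, S, T]
A → hit
T → hit
A → hit
T → hit
J → miss, evict S, frames [A, T, J]
A → hit
T → hit
Page faults: 8.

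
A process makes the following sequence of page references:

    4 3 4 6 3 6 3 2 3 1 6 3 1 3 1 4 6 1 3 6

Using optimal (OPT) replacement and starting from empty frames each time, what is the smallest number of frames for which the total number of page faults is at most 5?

4

f=1: 20 faults
f=2: 10 faults
f=3: 7 faults
f=4: 5 faults
f=5: 5 faults
Smallest f with faults ≤ 5 is 4.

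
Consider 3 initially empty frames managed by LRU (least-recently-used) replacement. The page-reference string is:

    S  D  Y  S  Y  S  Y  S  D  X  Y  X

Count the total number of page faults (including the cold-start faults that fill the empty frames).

S -> miss, frames [S]
D -> miss, frames [S, D]
Y -> miss, frames [S, D, Y]
S -> hit
Y -> hit
S -> hit
Y -> hit
S -> hit
D -> hit
X -> miss, evict Y, frames [S, D, X]
Y -> miss, evict S, frames [D, X, Y]
X -> hit
Page faults: 5.

5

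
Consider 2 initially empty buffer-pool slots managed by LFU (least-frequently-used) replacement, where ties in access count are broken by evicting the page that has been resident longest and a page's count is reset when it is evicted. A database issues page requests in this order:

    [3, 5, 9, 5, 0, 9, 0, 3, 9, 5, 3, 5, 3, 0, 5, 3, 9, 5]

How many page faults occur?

3 → miss, frames [3]
5 → miss, frames [3, 5]
9 → miss, evict 3, frames [5, 9]
5 → hit
0 → miss, evict 9, frames [5, 0]
9 → miss, evict 0, frames [5, 9]
0 → miss, evict 9, frames [5, 0]
3 → miss, evict 0, frames [5, 3]
9 → miss, evict 3, frames [5, 9]
5 → hit
3 → miss, evict 9, frames [5, 3]
5 → hit
3 → hit
0 → miss, evict 3, frames [5, 0]
5 → hit
3 → miss, evict 0, frames [5, 3]
9 → miss, evict 3, frames [5, 9]
5 → hit
Page faults: 12.

12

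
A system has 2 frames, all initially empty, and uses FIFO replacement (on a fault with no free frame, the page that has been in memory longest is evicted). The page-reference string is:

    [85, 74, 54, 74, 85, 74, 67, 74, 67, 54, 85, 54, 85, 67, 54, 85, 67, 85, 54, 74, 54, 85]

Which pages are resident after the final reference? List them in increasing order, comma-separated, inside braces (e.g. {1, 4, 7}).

85 -> fault, frames {85}
74 -> fault, frames {85,74}
54 -> fault, evict 85, frames {74,54}
74 -> hit
85 -> fault, evict 74, frames {54,85}
74 -> fault, evict 54, frames {85,74}
67 -> fault, evict 85, frames {74,67}
74 -> hit
67 -> hit
54 -> fault, evict 74, frames {67,54}
85 -> fault, evict 67, frames {54,85}
54 -> hit
85 -> hit
67 -> fault, evict 54, frames {85,67}
54 -> fault, evict 85, frames {67,54}
85 -> fault, evict 67, frames {54,85}
67 -> fault, evict 54, frames {85,67}
85 -> hit
54 -> fault, evict 85, frames {67,54}
74 -> fault, evict 67, frames {54,74}
54 -> hit
85 -> fault, evict 54, frames {74,85}

{74, 85}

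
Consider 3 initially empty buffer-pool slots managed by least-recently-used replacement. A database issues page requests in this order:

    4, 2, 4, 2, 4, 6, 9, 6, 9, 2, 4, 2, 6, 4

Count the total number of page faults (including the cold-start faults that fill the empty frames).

7

4 -> fault, frames (4)
2 -> fault, frames (4 2)
4 -> hit
2 -> hit
4 -> hit
6 -> fault, frames (2 4 6)
9 -> fault, evict 2, frames (4 6 9)
6 -> hit
9 -> hit
2 -> fault, evict 4, frames (6 9 2)
4 -> fault, evict 6, frames (9 2 4)
2 -> hit
6 -> fault, evict 9, frames (4 2 6)
4 -> hit
Page faults: 7.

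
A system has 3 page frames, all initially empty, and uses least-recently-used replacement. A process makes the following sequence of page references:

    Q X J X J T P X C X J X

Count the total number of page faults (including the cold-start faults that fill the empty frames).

Q → fault, frames {Q}
X → fault, frames {Q,X}
J → fault, frames {Q,X,J}
X → hit
J → hit
T → fault, evict Q, frames {X,J,T}
P → fault, evict X, frames {J,T,P}
X → fault, evict J, frames {T,P,X}
C → fault, evict T, frames {P,X,C}
X → hit
J → fault, evict P, frames {C,X,J}
X → hit
Page faults: 8.

8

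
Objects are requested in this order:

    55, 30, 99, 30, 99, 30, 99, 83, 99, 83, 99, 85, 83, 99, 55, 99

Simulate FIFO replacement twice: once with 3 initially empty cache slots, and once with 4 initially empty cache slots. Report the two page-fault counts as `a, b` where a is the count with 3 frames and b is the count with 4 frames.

3 frames: F F F . . . . F . . . F . . F F → 7 faults.
4 frames: F F F . . . . F . . . F . . F . → 6 faults.
6 < 7: adding a frame reduced faults, as is typical.

7, 6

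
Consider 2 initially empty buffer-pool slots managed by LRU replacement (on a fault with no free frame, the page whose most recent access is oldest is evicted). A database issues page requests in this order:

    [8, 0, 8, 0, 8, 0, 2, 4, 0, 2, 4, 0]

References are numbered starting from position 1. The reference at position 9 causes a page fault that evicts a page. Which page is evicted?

2

pos 1: 8: fault, frames (8)
pos 2: 0: fault, frames (8 0)
pos 3: 8: hit
pos 4: 0: hit
pos 5: 8: hit
pos 6: 0: hit
pos 7: 2: fault, evict 8, frames (0 2)
pos 8: 4: fault, evict 0, frames (2 4)
pos 9: 0: fault, evict 2, frames (4 0)
At position 9, page 2 is evicted.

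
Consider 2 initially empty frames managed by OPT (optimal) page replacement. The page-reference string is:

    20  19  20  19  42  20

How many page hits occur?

20: miss, frames (20)
19: miss, frames (20 19)
20: hit
19: hit
42: miss, evict 19, frames (20 42)
20: hit
Hits: 3.

3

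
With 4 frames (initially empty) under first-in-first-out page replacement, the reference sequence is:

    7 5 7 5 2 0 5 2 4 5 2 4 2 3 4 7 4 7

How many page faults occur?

7

7 → fault, frames (7)
5 → fault, frames (7 5)
7 → hit
5 → hit
2 → fault, frames (7 5 2)
0 → fault, frames (7 5 2 0)
5 → hit
2 → hit
4 → fault, evict 7, frames (5 2 0 4)
5 → hit
2 → hit
4 → hit
2 → hit
3 → fault, evict 5, frames (2 0 4 3)
4 → hit
7 → fault, evict 2, frames (0 4 3 7)
4 → hit
7 → hit
Page faults: 7.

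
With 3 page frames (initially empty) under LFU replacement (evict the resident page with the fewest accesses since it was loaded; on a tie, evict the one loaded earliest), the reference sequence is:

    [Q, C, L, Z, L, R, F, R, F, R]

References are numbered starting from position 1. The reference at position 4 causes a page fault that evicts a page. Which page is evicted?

Q

pos 1: Q → miss, frames (Q)
pos 2: C → miss, frames (Q C)
pos 3: L → miss, frames (Q C L)
pos 4: Z → miss, evict Q, frames (C L Z)
At position 4, page Q is evicted.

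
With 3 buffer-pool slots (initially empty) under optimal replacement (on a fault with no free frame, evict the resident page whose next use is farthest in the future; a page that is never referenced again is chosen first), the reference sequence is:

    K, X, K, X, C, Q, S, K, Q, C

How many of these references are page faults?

6

K -> miss, frames {K}
X -> miss, frames {K,X}
K -> hit
X -> hit
C -> miss, frames {K,X,C}
Q -> miss, evict X, frames {K,C,Q}
S -> miss, evict C, frames {K,Q,S}
K -> hit
Q -> hit
C -> miss, evict S, frames {K,Q,C}
Page faults: 6.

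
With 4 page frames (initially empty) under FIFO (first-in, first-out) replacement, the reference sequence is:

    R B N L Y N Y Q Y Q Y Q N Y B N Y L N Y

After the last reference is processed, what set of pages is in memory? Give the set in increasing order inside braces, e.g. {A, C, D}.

R: miss, frames [R]
B: miss, frames [R, B]
N: miss, frames [R, B, N]
L: miss, frames [R, B, N, L]
Y: miss, evict R, frames [B, N, L, Y]
N: hit
Y: hit
Q: miss, evict B, frames [N, L, Y, Q]
Y: hit
Q: hit
Y: hit
Q: hit
N: hit
Y: hit
B: miss, evict N, frames [L, Y, Q, B]
N: miss, evict L, frames [Y, Q, B, N]
Y: hit
L: miss, evict Y, frames [Q, B, N, L]
N: hit
Y: miss, evict Q, frames [B, N, L, Y]

{B, L, N, Y}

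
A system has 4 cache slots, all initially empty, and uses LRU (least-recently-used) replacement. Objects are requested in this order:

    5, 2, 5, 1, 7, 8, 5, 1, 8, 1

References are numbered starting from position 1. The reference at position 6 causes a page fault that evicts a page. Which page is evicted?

pos 1: 5: fault, frames {5}
pos 2: 2: fault, frames {5,2}
pos 3: 5: hit
pos 4: 1: fault, frames {2,5,1}
pos 5: 7: fault, frames {2,5,1,7}
pos 6: 8: fault, evict 2, frames {5,1,7,8}
At position 6, page 2 is evicted.

2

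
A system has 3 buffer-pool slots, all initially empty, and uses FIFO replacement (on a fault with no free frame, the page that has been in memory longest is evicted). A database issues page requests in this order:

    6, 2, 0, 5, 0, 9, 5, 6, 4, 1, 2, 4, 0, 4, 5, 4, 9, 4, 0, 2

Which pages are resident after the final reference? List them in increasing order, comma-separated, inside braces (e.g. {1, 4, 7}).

6 -> miss, frames {6}
2 -> miss, frames {6,2}
0 -> miss, frames {6,2,0}
5 -> miss, evict 6, frames {2,0,5}
0 -> hit
9 -> miss, evict 2, frames {0,5,9}
5 -> hit
6 -> miss, evict 0, frames {5,9,6}
4 -> miss, evict 5, frames {9,6,4}
1 -> miss, evict 9, frames {6,4,1}
2 -> miss, evict 6, frames {4,1,2}
4 -> hit
0 -> miss, evict 4, frames {1,2,0}
4 -> miss, evict 1, frames {2,0,4}
5 -> miss, evict 2, frames {0,4,5}
4 -> hit
9 -> miss, evict 0, frames {4,5,9}
4 -> hit
0 -> miss, evict 4, frames {5,9,0}
2 -> miss, evict 5, frames {9,0,2}

{0, 2, 9}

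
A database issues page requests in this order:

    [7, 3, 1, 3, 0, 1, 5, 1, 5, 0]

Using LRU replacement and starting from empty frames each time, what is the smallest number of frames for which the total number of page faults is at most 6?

3

f=1: 10 faults
f=2: 7 faults
f=3: 5 faults
f=4: 5 faults
f=5: 5 faults
Smallest f with faults ≤ 6 is 3.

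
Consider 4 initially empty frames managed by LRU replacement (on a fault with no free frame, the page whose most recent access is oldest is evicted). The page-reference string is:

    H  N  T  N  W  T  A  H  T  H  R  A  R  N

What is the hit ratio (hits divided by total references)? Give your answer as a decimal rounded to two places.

H -> miss, frames (H)
N -> miss, frames (H N)
T -> miss, frames (H N T)
N -> hit
W -> miss, frames (H T N W)
T -> hit
A -> miss, evict H, frames (N W T A)
H -> miss, evict N, frames (W T A H)
T -> hit
H -> hit
R -> miss, evict W, frames (A T H R)
A -> hit
R -> hit
N -> miss, evict T, frames (H A R N)
Hits: 6 of 14 references → 6/14 = 0.4286.

0.43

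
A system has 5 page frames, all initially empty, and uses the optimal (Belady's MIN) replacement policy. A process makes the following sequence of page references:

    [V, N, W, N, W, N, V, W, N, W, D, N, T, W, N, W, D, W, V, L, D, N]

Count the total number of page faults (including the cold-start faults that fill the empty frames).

V -> miss, frames [V]
N -> miss, frames [V, N]
W -> miss, frames [V, N, W]
N -> hit
W -> hit
N -> hit
V -> hit
W -> hit
N -> hit
W -> hit
D -> miss, frames [V, N, W, D]
N -> hit
T -> miss, frames [V, N, W, D, T]
W -> hit
N -> hit
W -> hit
D -> hit
W -> hit
V -> hit
L -> miss, evict T, frames [V, N, W, D, L]
D -> hit
N -> hit
Page faults: 6.

6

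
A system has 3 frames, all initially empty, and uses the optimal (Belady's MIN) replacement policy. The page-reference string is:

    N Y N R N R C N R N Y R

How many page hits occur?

N -> fault, frames {N}
Y -> fault, frames {N,Y}
N -> hit
R -> fault, frames {N,Y,R}
N -> hit
R -> hit
C -> fault, evict Y, frames {N,R,C}
N -> hit
R -> hit
N -> hit
Y -> fault, evict C, frames {N,R,Y}
R -> hit
Hits: 7.

7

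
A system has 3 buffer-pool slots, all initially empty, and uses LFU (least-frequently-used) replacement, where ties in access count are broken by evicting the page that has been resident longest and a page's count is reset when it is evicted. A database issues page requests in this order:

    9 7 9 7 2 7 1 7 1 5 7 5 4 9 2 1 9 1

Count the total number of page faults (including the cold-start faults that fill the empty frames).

11

9 → fault, frames {9}
7 → fault, frames {9,7}
9 → hit
7 → hit
2 → fault, frames {9,7,2}
7 → hit
1 → fault, evict 2, frames {9,7,1}
7 → hit
1 → hit
5 → fault, evict 9, frames {7,1,5}
7 → hit
5 → hit
4 → fault, evict 1, frames {7,5,4}
9 → fault, evict 4, frames {7,5,9}
2 → fault, evict 9, frames {7,5,2}
1 → fault, evict 2, frames {7,5,1}
9 → fault, evict 1, frames {7,5,9}
1 → fault, evict 9, frames {7,5,1}
Page faults: 11.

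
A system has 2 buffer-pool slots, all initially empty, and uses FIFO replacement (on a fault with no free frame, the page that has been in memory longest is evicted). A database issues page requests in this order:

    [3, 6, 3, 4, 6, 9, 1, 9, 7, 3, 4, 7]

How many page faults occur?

3: fault, frames {3}
6: fault, frames {3,6}
3: hit
4: fault, evict 3, frames {6,4}
6: hit
9: fault, evict 6, frames {4,9}
1: fault, evict 4, frames {9,1}
9: hit
7: fault, evict 9, frames {1,7}
3: fault, evict 1, frames {7,3}
4: fault, evict 7, frames {3,4}
7: fault, evict 3, frames {4,7}
Page faults: 9.

9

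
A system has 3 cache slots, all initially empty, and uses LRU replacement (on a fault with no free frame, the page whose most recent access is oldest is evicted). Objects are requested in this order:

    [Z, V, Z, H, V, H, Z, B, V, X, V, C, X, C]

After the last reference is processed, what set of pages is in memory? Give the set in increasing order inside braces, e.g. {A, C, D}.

{C, V, X}

Z: miss, frames [Z]
V: miss, frames [Z, V]
Z: hit
H: miss, frames [V, Z, H]
V: hit
H: hit
Z: hit
B: miss, evict V, frames [H, Z, B]
V: miss, evict H, frames [Z, B, V]
X: miss, evict Z, frames [B, V, X]
V: hit
C: miss, evict B, frames [X, V, C]
X: hit
C: hit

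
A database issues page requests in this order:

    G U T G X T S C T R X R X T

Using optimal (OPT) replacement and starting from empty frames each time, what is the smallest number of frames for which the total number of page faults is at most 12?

2

f=1: 14 faults
f=2: 9 faults
f=3: 7 faults
f=4: 7 faults
f=5: 7 faults
f=6: 7 faults
f=7: 7 faults
Smallest f with faults ≤ 12 is 2.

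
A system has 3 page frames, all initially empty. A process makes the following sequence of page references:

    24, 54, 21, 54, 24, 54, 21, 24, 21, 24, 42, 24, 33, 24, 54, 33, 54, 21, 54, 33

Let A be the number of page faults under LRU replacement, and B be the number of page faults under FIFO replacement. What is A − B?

-1

Under LRU: F F F . . . . . . . F . F . F . . F . . → 7 faults.
Under FIFO: F F F . . . . . . . F F F . F . . F . . → 8 faults.
A − B = 7 − 8 = -1.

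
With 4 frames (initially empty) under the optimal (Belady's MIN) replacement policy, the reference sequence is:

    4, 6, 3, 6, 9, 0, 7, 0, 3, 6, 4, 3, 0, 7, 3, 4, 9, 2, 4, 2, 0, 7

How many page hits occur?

4 → miss, frames (4)
6 → miss, frames (4 6)
3 → miss, frames (4 6 3)
6 → hit
9 → miss, frames (4 6 3 9)
0 → miss, evict 9, frames (4 6 3 0)
7 → miss, evict 4, frames (6 3 0 7)
0 → hit
3 → hit
6 → hit
4 → miss, evict 6, frames (3 0 7 4)
3 → hit
0 → hit
7 → hit
3 → hit
4 → hit
9 → miss, evict 3, frames (0 7 4 9)
2 → miss, evict 9, frames (0 7 4 2)
4 → hit
2 → hit
0 → hit
7 → hit
Hits: 13.

13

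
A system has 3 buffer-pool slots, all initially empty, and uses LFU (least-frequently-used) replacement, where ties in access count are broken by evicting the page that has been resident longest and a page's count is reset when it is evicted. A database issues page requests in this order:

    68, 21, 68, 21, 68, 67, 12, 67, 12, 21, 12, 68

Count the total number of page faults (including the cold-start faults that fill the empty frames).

68: miss, frames {68}
21: miss, frames {68,21}
68: hit
21: hit
68: hit
67: miss, frames {68,21,67}
12: miss, evict 67, frames {68,21,12}
67: miss, evict 12, frames {68,21,67}
12: miss, evict 67, frames {68,21,12}
21: hit
12: hit
68: hit
Page faults: 6.

6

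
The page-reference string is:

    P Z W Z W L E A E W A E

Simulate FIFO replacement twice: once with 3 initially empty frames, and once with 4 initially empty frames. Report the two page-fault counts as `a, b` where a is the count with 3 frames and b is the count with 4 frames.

7, 6

3 frames: F F F . . F F F . F . . → 7 faults.
4 frames: F F F . . F F F . . . . → 6 faults.
6 < 7: adding a frame reduced faults, as is typical.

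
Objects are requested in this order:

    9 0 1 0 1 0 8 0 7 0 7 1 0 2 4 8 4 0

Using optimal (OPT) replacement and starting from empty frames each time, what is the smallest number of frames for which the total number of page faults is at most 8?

3

f=1: 18 faults
f=2: 10 faults
f=3: 8 faults
f=4: 7 faults
f=5: 7 faults
f=6: 7 faults
f=7: 7 faults
Smallest f with faults ≤ 8 is 3.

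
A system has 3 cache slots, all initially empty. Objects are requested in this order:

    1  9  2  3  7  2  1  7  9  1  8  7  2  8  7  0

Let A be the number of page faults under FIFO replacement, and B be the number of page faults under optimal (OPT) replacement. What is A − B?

Under FIFO: F F F F F . F . F . F F F . . F → 11 faults.
Under OPT: F F F F F . . . F . F . F . . F → 9 faults.
A − B = 11 − 9 = 2.

2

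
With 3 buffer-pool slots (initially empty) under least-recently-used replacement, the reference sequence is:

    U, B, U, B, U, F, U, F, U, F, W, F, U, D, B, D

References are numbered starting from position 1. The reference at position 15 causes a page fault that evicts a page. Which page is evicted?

pos 1: U → fault, frames [U]
pos 2: B → fault, frames [U, B]
pos 3: U → hit
pos 4: B → hit
pos 5: U → hit
pos 6: F → fault, frames [B, U, F]
pos 7: U → hit
pos 8: F → hit
pos 9: U → hit
pos 10: F → hit
pos 11: W → fault, evict B, frames [U, F, W]
pos 12: F → hit
pos 13: U → hit
pos 14: D → fault, evict W, frames [F, U, D]
pos 15: B → fault, evict F, frames [U, D, B]
At position 15, page F is evicted.

F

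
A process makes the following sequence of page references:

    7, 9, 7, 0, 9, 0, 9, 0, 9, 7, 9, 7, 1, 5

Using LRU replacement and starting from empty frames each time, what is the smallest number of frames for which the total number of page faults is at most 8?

2

f=1: 14 faults
f=2: 7 faults
f=3: 5 faults
f=4: 5 faults
f=5: 5 faults
Smallest f with faults ≤ 8 is 2.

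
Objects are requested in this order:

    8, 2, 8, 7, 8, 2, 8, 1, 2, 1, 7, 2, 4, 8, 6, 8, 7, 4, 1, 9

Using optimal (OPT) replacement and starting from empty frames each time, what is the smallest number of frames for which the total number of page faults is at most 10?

f=1: 20 faults
f=2: 13 faults
f=3: 10 faults
f=4: 8 faults
f=5: 7 faults
f=6: 7 faults
f=7: 7 faults
Smallest f with faults ≤ 10 is 3.

3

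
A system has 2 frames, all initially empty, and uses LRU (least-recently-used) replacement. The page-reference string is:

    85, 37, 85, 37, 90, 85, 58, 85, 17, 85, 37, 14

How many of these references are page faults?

8

85: fault, frames {85}
37: fault, frames {85,37}
85: hit
37: hit
90: fault, evict 85, frames {37,90}
85: fault, evict 37, frames {90,85}
58: fault, evict 90, frames {85,58}
85: hit
17: fault, evict 58, frames {85,17}
85: hit
37: fault, evict 17, frames {85,37}
14: fault, evict 85, frames {37,14}
Page faults: 8.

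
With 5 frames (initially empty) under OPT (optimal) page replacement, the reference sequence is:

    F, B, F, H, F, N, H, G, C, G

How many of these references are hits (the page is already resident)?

F → miss, frames [F]
B → miss, frames [F, B]
F → hit
H → miss, frames [F, B, H]
F → hit
N → miss, frames [F, B, H, N]
H → hit
G → miss, frames [F, B, H, N, G]
C → miss, evict N, frames [F, B, H, G, C]
G → hit
Hits: 4.

4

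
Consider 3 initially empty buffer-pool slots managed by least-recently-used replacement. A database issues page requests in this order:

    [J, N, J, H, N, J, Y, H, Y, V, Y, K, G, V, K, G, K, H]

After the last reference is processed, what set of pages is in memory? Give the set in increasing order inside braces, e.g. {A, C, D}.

{G, H, K}

J: miss, frames (J)
N: miss, frames (J N)
J: hit
H: miss, frames (N J H)
N: hit
J: hit
Y: miss, evict H, frames (N J Y)
H: miss, evict N, frames (J Y H)
Y: hit
V: miss, evict J, frames (H Y V)
Y: hit
K: miss, evict H, frames (V Y K)
G: miss, evict V, frames (Y K G)
V: miss, evict Y, frames (K G V)
K: hit
G: hit
K: hit
H: miss, evict V, frames (G K H)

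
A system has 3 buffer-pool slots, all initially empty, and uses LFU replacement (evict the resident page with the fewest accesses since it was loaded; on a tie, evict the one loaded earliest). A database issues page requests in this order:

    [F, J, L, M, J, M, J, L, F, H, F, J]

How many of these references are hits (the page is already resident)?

5

F -> miss, frames (F)
J -> miss, frames (F J)
L -> miss, frames (F J L)
M -> miss, evict F, frames (J L M)
J -> hit
M -> hit
J -> hit
L -> hit
F -> miss, evict L, frames (J M F)
H -> miss, evict F, frames (J M H)
F -> miss, evict H, frames (J M F)
J -> hit
Hits: 5.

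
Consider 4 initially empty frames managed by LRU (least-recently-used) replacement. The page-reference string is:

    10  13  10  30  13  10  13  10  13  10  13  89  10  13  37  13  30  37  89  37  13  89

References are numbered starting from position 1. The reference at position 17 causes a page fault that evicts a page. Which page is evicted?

pos 1: 10 → fault, frames {10}
pos 2: 13 → fault, frames {10,13}
pos 3: 10 → hit
pos 4: 30 → fault, frames {13,10,30}
pos 5: 13 → hit
pos 6: 10 → hit
pos 7: 13 → hit
pos 8: 10 → hit
pos 9: 13 → hit
pos 10: 10 → hit
pos 11: 13 → hit
pos 12: 89 → fault, frames {30,10,13,89}
pos 13: 10 → hit
pos 14: 13 → hit
pos 15: 37 → fault, evict 30, frames {89,10,13,37}
pos 16: 13 → hit
pos 17: 30 → fault, evict 89, frames {10,37,13,30}
At position 17, page 89 is evicted.

89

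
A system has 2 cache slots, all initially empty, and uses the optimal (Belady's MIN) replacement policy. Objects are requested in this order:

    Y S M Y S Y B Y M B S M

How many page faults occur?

Y → miss, frames {Y}
S → miss, frames {Y,S}
M → miss, evict S, frames {Y,M}
Y → hit
S → miss, evict M, frames {Y,S}
Y → hit
B → miss, evict S, frames {Y,B}
Y → hit
M → miss, evict Y, frames {B,M}
B → hit
S → miss, evict B, frames {M,S}
M → hit
Page faults: 7.

7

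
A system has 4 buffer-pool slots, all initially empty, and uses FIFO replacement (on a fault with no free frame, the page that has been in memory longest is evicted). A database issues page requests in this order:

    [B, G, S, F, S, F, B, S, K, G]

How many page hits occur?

5

B -> miss, frames (B)
G -> miss, frames (B G)
S -> miss, frames (B G S)
F -> miss, frames (B G S F)
S -> hit
F -> hit
B -> hit
S -> hit
K -> miss, evict B, frames (G S F K)
G -> hit
Hits: 5.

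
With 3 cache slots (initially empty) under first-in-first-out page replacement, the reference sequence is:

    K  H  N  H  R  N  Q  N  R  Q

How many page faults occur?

5

K -> miss, frames {K}
H -> miss, frames {K,H}
N -> miss, frames {K,H,N}
H -> hit
R -> miss, evict K, frames {H,N,R}
N -> hit
Q -> miss, evict H, frames {N,R,Q}
N -> hit
R -> hit
Q -> hit
Page faults: 5.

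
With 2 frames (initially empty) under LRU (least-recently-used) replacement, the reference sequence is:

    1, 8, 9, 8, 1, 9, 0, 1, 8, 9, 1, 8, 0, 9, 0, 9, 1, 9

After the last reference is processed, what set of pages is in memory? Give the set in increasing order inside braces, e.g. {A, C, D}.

1 → miss, frames [1]
8 → miss, frames [1, 8]
9 → miss, evict 1, frames [8, 9]
8 → hit
1 → miss, evict 9, frames [8, 1]
9 → miss, evict 8, frames [1, 9]
0 → miss, evict 1, frames [9, 0]
1 → miss, evict 9, frames [0, 1]
8 → miss, evict 0, frames [1, 8]
9 → miss, evict 1, frames [8, 9]
1 → miss, evict 8, frames [9, 1]
8 → miss, evict 9, frames [1, 8]
0 → miss, evict 1, frames [8, 0]
9 → miss, evict 8, frames [0, 9]
0 → hit
9 → hit
1 → miss, evict 0, frames [9, 1]
9 → hit

{1, 9}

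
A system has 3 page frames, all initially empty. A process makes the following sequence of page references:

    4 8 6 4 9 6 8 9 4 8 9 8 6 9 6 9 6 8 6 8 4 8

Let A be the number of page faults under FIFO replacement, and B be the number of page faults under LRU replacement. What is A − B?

2

Under FIFO: F F F . F . . . F F . . F F . . . . . . F F → 10 faults.
Under LRU: F F F . F . F . F . . . F . . . . . . . F . → 8 faults.
A − B = 10 − 8 = 2.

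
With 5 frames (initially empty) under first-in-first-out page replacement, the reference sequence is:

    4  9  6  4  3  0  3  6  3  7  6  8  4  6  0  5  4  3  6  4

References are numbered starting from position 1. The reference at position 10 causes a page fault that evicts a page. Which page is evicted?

4

pos 1: 4 → miss, frames [4]
pos 2: 9 → miss, frames [4, 9]
pos 3: 6 → miss, frames [4, 9, 6]
pos 4: 4 → hit
pos 5: 3 → miss, frames [4, 9, 6, 3]
pos 6: 0 → miss, frames [4, 9, 6, 3, 0]
pos 7: 3 → hit
pos 8: 6 → hit
pos 9: 3 → hit
pos 10: 7 → miss, evict 4, frames [9, 6, 3, 0, 7]
At position 10, page 4 is evicted.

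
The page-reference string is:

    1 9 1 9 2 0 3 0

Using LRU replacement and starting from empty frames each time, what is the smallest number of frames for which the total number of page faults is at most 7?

f=1: 8 faults
f=2: 5 faults
f=3: 5 faults
f=4: 5 faults
f=5: 5 faults
Smallest f with faults ≤ 7 is 2.

2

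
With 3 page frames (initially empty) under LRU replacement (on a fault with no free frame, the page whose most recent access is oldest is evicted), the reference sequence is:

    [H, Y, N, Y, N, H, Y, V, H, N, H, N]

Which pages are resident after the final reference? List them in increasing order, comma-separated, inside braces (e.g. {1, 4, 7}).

{H, N, V}

H -> miss, frames {H}
Y -> miss, frames {H,Y}
N -> miss, frames {H,Y,N}
Y -> hit
N -> hit
H -> hit
Y -> hit
V -> miss, evict N, frames {H,Y,V}
H -> hit
N -> miss, evict Y, frames {V,H,N}
H -> hit
N -> hit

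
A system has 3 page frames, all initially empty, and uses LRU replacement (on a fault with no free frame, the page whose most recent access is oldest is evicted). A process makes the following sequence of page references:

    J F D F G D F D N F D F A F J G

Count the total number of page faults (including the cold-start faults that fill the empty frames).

8

J → fault, frames {J}
F → fault, frames {J,F}
D → fault, frames {J,F,D}
F → hit
G → fault, evict J, frames {D,F,G}
D → hit
F → hit
D → hit
N → fault, evict G, frames {F,D,N}
F → hit
D → hit
F → hit
A → fault, evict N, frames {D,F,A}
F → hit
J → fault, evict D, frames {A,F,J}
G → fault, evict A, frames {F,J,G}
Page faults: 8.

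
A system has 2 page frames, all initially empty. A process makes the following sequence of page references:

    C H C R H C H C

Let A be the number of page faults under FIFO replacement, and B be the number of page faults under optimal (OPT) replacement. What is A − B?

Under FIFO: F F . F . F F . → 5 faults.
Under OPT: F F . F . F . . → 4 faults.
A − B = 5 − 4 = 1.

1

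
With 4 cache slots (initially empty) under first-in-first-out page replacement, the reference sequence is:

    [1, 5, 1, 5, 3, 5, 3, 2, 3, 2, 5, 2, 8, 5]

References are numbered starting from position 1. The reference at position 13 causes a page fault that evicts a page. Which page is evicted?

1

pos 1: 1: fault, frames (1)
pos 2: 5: fault, frames (1 5)
pos 3: 1: hit
pos 4: 5: hit
pos 5: 3: fault, frames (1 5 3)
pos 6: 5: hit
pos 7: 3: hit
pos 8: 2: fault, frames (1 5 3 2)
pos 9: 3: hit
pos 10: 2: hit
pos 11: 5: hit
pos 12: 2: hit
pos 13: 8: fault, evict 1, frames (5 3 2 8)
At position 13, page 1 is evicted.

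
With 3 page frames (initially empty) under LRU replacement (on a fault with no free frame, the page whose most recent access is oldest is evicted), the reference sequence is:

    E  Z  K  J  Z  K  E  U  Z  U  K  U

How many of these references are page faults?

E → fault, frames [E]
Z → fault, frames [E, Z]
K → fault, frames [E, Z, K]
J → fault, evict E, frames [Z, K, J]
Z → hit
K → hit
E → fault, evict J, frames [Z, K, E]
U → fault, evict Z, frames [K, E, U]
Z → fault, evict K, frames [E, U, Z]
U → hit
K → fault, evict E, frames [Z, U, K]
U → hit
Page faults: 8.

8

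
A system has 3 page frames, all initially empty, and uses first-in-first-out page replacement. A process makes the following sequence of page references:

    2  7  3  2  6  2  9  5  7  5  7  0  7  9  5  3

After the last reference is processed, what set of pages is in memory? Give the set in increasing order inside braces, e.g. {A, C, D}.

{3, 5, 9}

2 -> miss, frames [2]
7 -> miss, frames [2, 7]
3 -> miss, frames [2, 7, 3]
2 -> hit
6 -> miss, evict 2, frames [7, 3, 6]
2 -> miss, evict 7, frames [3, 6, 2]
9 -> miss, evict 3, frames [6, 2, 9]
5 -> miss, evict 6, frames [2, 9, 5]
7 -> miss, evict 2, frames [9, 5, 7]
5 -> hit
7 -> hit
0 -> miss, evict 9, frames [5, 7, 0]
7 -> hit
9 -> miss, evict 5, frames [7, 0, 9]
5 -> miss, evict 7, frames [0, 9, 5]
3 -> miss, evict 0, frames [9, 5, 3]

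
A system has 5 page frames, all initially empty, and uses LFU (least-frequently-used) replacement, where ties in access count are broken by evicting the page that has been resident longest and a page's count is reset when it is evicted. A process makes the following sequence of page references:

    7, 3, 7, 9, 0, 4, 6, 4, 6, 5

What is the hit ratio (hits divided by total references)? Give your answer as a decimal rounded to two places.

7 → fault, frames {7}
3 → fault, frames {7,3}
7 → hit
9 → fault, frames {7,3,9}
0 → fault, frames {7,3,9,0}
4 → fault, frames {7,3,9,0,4}
6 → fault, evict 3, frames {7,9,0,4,6}
4 → hit
6 → hit
5 → fault, evict 9, frames {7,0,4,6,5}
Hits: 3 of 10 references → 3/10 = 0.3000.

0.30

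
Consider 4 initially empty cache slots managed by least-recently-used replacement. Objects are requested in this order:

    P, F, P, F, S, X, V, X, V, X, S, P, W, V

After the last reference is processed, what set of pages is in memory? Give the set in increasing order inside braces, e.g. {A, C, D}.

P: miss, frames (P)
F: miss, frames (P F)
P: hit
F: hit
S: miss, frames (P F S)
X: miss, frames (P F S X)
V: miss, evict P, frames (F S X V)
X: hit
V: hit
X: hit
S: hit
P: miss, evict F, frames (V X S P)
W: miss, evict V, frames (X S P W)
V: miss, evict X, frames (S P W V)

{P, S, V, W}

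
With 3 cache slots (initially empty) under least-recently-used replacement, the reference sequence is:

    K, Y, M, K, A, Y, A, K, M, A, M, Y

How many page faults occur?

K → miss, frames [K]
Y → miss, frames [K, Y]
M → miss, frames [K, Y, M]
K → hit
A → miss, evict Y, frames [M, K, A]
Y → miss, evict M, frames [K, A, Y]
A → hit
K → hit
M → miss, evict Y, frames [A, K, M]
A → hit
M → hit
Y → miss, evict K, frames [A, M, Y]
Page faults: 7.

7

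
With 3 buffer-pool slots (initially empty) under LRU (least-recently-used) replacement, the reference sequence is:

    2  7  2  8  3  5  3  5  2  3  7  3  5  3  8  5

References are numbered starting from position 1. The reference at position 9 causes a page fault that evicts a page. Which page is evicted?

8

pos 1: 2: miss, frames [2]
pos 2: 7: miss, frames [2, 7]
pos 3: 2: hit
pos 4: 8: miss, frames [7, 2, 8]
pos 5: 3: miss, evict 7, frames [2, 8, 3]
pos 6: 5: miss, evict 2, frames [8, 3, 5]
pos 7: 3: hit
pos 8: 5: hit
pos 9: 2: miss, evict 8, frames [3, 5, 2]
At position 9, page 8 is evicted.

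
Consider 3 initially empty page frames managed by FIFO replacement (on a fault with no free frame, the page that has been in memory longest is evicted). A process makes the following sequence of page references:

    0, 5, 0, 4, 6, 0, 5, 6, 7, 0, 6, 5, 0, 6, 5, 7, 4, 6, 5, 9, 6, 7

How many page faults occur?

16

0 → fault, frames {0}
5 → fault, frames {0,5}
0 → hit
4 → fault, frames {0,5,4}
6 → fault, evict 0, frames {5,4,6}
0 → fault, evict 5, frames {4,6,0}
5 → fault, evict 4, frames {6,0,5}
6 → hit
7 → fault, evict 6, frames {0,5,7}
0 → hit
6 → fault, evict 0, frames {5,7,6}
5 → hit
0 → fault, evict 5, frames {7,6,0}
6 → hit
5 → fault, evict 7, frames {6,0,5}
7 → fault, evict 6, frames {0,5,7}
4 → fault, evict 0, frames {5,7,4}
6 → fault, evict 5, frames {7,4,6}
5 → fault, evict 7, frames {4,6,5}
9 → fault, evict 4, frames {6,5,9}
6 → hit
7 → fault, evict 6, frames {5,9,7}
Page faults: 16.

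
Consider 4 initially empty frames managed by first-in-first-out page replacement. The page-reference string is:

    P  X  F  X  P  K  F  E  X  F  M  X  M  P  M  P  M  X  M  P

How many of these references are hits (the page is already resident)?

12

P: fault, frames {P}
X: fault, frames {P,X}
F: fault, frames {P,X,F}
X: hit
P: hit
K: fault, frames {P,X,F,K}
F: hit
E: fault, evict P, frames {X,F,K,E}
X: hit
F: hit
M: fault, evict X, frames {F,K,E,M}
X: fault, evict F, frames {K,E,M,X}
M: hit
P: fault, evict K, frames {E,M,X,P}
M: hit
P: hit
M: hit
X: hit
M: hit
P: hit
Hits: 12.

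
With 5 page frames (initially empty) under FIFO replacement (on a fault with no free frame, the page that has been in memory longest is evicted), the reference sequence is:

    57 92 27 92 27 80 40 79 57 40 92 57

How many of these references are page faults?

8

57 → fault, frames [57]
92 → fault, frames [57, 92]
27 → fault, frames [57, 92, 27]
92 → hit
27 → hit
80 → fault, frames [57, 92, 27, 80]
40 → fault, frames [57, 92, 27, 80, 40]
79 → fault, evict 57, frames [92, 27, 80, 40, 79]
57 → fault, evict 92, frames [27, 80, 40, 79, 57]
40 → hit
92 → fault, evict 27, frames [80, 40, 79, 57, 92]
57 → hit
Page faults: 8.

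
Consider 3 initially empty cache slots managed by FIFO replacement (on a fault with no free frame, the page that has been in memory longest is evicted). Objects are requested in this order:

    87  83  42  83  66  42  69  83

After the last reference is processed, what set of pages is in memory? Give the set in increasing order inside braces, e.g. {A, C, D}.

87 → fault, frames (87)
83 → fault, frames (87 83)
42 → fault, frames (87 83 42)
83 → hit
66 → fault, evict 87, frames (83 42 66)
42 → hit
69 → fault, evict 83, frames (42 66 69)
83 → fault, evict 42, frames (66 69 83)

{66, 69, 83}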